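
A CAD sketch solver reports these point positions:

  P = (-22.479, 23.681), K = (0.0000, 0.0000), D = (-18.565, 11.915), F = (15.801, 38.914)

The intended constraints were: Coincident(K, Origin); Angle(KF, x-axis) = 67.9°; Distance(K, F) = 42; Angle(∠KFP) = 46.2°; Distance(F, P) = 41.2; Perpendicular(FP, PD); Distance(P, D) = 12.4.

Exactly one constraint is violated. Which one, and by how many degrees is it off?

Perpendicular(FP, PD) — off by 3.30°.

K = (0.00, 0.00) ✓; KF at 67.90° ✓; |KF| = 42.00 ✓; ∠KFP = 46.20° ✓; |FP| = 41.20 ✓; ∠(FP, PD) = 86.70° ✗; |PD| = 12.40 ✓.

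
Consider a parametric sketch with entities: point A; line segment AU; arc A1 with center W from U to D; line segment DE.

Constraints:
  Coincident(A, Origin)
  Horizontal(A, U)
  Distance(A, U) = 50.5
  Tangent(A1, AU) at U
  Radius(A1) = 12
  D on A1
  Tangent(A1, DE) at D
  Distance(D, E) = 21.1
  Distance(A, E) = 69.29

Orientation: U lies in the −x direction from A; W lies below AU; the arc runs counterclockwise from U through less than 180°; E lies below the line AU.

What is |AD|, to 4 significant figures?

63.82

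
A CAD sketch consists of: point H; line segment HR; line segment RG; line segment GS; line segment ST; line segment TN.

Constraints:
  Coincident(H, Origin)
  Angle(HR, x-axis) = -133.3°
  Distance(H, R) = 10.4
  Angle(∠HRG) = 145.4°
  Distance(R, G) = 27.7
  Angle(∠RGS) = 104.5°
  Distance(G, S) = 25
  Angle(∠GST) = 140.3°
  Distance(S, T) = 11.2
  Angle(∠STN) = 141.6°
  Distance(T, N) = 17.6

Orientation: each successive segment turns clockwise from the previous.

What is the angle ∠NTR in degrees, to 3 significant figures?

76.0°

H is at the origin; HR runs at -133.3° with length 10.4, so R = (-7.13, -7.57). ∠HRG = 145.4° gives RG at -168° from the x-axis; with |RG| = 27.7, G = (-34.2, -13.4). ∠RGS = 104.5° gives GS at 117° from the x-axis; with |GS| = 25.0, S = (-45.4, 8.98). ∠GST = 140.3° gives ST at 76.9° from the x-axis; with |ST| = 11.2, T = (-42.9, 19.9). ∠STN = 141.6° gives TN at 38.5° from the x-axis; with |TN| = 17.6, N = (-29.1, 30.8). Then cos ∠NTR = TN·TR / (|TN||TR|), giving 76.0°.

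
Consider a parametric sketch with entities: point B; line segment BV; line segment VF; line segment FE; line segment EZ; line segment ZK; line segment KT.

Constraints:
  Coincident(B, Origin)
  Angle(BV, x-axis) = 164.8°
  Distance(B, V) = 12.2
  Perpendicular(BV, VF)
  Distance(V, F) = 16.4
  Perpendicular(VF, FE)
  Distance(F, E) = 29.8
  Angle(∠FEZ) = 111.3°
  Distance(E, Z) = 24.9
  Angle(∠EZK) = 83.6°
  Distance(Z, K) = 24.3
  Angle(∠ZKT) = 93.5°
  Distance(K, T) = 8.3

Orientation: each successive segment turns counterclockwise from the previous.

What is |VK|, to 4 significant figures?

20.16

B is at the origin; BV runs at 164.8° with length 12.2, so V = (-11.77, 3.199). The perpendicularity gives VF at right angles to BV, so VF runs at -105.2°; with |VF| = 16.4, F = (-16.07, -12.63). The perpendicularity gives FE at right angles to VF, so FE runs at -15.20°; with |FE| = 29.8, E = (12.68, -20.44). ∠FEZ = 111.3° gives EZ at 53.50° from the x-axis; with |EZ| = 24.9, Z = (27.50, -0.4248). ∠EZK = 83.6° gives ZK at 149.9° from the x-axis; with |ZK| = 24.3, K = (6.472, 11.76). Then |VK| = |K − V| = 20.16.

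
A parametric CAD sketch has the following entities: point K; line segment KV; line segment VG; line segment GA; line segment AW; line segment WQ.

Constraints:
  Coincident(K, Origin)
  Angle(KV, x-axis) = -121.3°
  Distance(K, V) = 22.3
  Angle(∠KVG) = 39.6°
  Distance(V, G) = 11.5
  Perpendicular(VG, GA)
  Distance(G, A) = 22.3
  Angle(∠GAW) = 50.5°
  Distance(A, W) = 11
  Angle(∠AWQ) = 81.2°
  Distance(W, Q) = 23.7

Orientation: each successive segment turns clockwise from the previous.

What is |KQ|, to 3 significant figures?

15.1

∠GAW = 50.5° gives AW at -121° from the x-axis; with |AW| = 11.0, W = (3.12, -13.9). ∠AWQ = 81.2° gives WQ at 140° from the x-axis; with |WQ| = 23.7, Q = (-15.0, 1.37). Then |KQ| = |Q − K| = 15.1.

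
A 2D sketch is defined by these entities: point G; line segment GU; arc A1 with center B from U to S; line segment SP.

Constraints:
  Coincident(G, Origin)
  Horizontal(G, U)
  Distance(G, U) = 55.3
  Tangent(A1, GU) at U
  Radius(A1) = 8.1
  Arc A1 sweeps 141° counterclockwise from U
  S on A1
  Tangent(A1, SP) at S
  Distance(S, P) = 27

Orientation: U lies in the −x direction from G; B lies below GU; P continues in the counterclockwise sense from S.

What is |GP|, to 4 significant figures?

50.38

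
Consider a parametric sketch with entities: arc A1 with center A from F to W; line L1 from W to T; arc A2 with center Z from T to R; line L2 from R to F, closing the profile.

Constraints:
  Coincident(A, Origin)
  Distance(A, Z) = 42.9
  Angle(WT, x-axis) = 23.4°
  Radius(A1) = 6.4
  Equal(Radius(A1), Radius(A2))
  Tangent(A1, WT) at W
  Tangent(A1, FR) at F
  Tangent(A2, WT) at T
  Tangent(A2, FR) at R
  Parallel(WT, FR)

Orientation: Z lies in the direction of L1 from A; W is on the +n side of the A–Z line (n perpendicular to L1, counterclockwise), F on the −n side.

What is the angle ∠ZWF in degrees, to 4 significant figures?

81.51°

The slot axis is L1's direction at 23.4°, so u = (cos 23.4°, sin 23.4°) = (0.9178, 0.3971) and n = (−sin 23.4°, cos 23.4°) = (-0.3971, 0.9178). A is at the origin and Z lies 42.9 along u from A, so Z = 42.9·u = (39.37, 17.04). Tangency of A1 to both parallel lines with radius 6.4 puts W and F at A ± 6.4·n: W = (-2.542, 5.874), F = (2.542, -5.874). Then cos ∠ZWF = WZ·WF / (|WZ||WF|), giving 81.51°.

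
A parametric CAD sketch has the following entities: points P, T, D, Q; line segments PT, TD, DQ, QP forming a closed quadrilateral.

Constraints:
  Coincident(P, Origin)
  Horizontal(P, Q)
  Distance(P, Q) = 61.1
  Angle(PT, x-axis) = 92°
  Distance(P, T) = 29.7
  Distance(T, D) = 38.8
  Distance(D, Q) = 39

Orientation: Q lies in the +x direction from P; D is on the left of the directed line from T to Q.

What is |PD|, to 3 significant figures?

49.0

P is at the origin; PQ is horizontal with |PQ| = 61.1 and Q in +x, so Q = (61.1, 0). PT runs at 92.0° with |PT| = 29.7, so T = (-1.04, 29.7). D is determined by |TD| = 38.8 and |DQ| = 39.0 together: it lies at the intersection of circle(T, 38.8) and circle(Q, 39.0). With |TQ| = 68.9, the foot of the radical line on TQ is 34.3 from T and the perpendicular offset is √(38.8² − 34.3²) = 18.1. Taking the left-of-TQ solution: D = (37.7, 31.2).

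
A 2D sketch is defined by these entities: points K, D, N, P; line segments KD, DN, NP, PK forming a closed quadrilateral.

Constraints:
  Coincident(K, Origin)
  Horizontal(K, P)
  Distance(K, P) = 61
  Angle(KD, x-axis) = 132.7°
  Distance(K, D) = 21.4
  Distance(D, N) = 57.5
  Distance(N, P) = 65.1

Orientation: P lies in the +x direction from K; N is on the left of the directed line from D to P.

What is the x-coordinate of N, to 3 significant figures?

27.0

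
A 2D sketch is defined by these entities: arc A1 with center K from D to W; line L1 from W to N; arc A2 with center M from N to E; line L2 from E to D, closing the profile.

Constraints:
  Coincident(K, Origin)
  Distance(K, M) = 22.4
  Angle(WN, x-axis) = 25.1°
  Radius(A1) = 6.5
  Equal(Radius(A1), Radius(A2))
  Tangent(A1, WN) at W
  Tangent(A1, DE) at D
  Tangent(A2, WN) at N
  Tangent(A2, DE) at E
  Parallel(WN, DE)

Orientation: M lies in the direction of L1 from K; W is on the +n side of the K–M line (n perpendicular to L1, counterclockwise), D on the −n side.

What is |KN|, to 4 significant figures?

23.32

The slot axis is L1's direction at 25.1°, so u = (cos 25.1°, sin 25.1°) = (0.9056, 0.4242) and n = (−sin 25.1°, cos 25.1°) = (-0.4242, 0.9056). K is at the origin and M lies 22.4 along u from K, so M = 22.4·u = (20.28, 9.502). Tangency of A1 to both parallel lines with radius 6.5 puts W and D at K ± 6.5·n: W = (-2.757, 5.886), D = (2.757, -5.886). Equal radii place N and E the same way about M: N = M + 6.5·n = (17.53, 15.39), E = M − 6.5·n = (23.04, 3.616). Then |KN| = |N − K| = 23.32.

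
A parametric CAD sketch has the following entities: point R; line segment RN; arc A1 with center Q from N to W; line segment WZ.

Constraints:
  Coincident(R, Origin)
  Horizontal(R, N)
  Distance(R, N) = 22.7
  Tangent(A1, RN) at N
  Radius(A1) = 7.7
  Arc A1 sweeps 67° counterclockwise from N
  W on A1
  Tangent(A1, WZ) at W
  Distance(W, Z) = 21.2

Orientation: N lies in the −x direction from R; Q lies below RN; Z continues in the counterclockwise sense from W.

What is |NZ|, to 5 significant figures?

28.674

R is at the origin; R and N share the same y with |RN| = 22.7 and N on the −x side, so N = (-22.700, 0.0000). Tangency of A1 to RN means the radius QN is perpendicular to RN, so Q = N + (0, -7.7) = (-22.700, -7.7000). On A1, N sits at bearing 90° from Q; a 67° counterclockwise sweep puts W at bearing 157°, so W = Q + 7.7·(cos 157°, sin 157°) = (-29.788, -4.6914). Since A1 is tangent to WZ there, QW ⟂ WZ, so WZ runs along (−sin 157°, cos 157°); with |WZ| = 21.2, Z = (-38.071, -24.206). Then |NZ| = |Z − N| = 28.674.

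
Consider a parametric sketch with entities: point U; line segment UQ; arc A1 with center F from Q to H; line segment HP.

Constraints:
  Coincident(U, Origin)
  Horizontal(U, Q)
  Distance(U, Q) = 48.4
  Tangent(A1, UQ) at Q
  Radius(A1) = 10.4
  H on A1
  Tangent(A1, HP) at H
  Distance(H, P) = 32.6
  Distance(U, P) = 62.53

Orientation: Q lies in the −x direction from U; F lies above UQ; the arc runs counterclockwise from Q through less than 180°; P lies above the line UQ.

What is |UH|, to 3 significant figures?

40.1

U is at the origin; U and Q share the same y with |UQ| = 48.4 and Q on the −x side, so Q = (-48.4, 0.00). Tangency of A1 to UQ means the radius FQ is perpendicular to UQ, so F = Q + (0, 10.4) = (-48.4, 10.4). Since FH ⟂ HP (tangency), |FP| = √(10.4² + 32.6²) = 34.2 regardless of where H sits on A1. So P lies on both circle(U, 62.53) and circle(F, 34.2); the above-UQ intersection is P = (-44.1, 44.3). H is the foot of the tangent from P: H = (-38.2, 12.3).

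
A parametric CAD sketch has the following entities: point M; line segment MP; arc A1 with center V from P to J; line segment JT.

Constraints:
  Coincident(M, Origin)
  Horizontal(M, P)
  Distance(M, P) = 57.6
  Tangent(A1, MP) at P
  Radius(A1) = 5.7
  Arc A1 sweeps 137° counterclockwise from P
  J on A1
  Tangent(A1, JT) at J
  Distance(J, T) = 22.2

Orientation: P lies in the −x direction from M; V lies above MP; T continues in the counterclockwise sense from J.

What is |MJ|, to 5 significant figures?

54.612

M is at the origin; MP is horizontal with |MP| = 57.6 and P on the −x side, so P = (-57.600, 0.0000). The tangent condition forces VP to be normal to MP, so V = P + (0, 5.7) = (-57.600, 5.7000). On A1, P sits at bearing -90° from V; a 137° counterclockwise sweep puts J at bearing 47°, so J = V + 5.7·(cos 47°, sin 47°) = (-53.713, 9.8687). Then |MJ| = |J − M| = 54.612.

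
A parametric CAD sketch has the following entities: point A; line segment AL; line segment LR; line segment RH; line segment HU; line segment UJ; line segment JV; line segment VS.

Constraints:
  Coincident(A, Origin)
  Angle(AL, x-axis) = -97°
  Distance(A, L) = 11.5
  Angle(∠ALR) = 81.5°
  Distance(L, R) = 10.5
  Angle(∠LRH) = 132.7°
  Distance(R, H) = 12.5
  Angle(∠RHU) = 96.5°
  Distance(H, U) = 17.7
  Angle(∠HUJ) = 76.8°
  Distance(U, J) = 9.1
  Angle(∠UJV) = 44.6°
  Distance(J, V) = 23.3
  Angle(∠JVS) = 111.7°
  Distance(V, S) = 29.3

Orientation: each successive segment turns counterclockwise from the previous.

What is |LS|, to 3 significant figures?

57.0

A is at the origin; AL runs at -97.0° with length 11.5, so L = (-1.40, -11.4). ∠ALR = 81.5° gives LR at 1.50° from the x-axis; with |LR| = 10.5, R = (9.09, -11.1). ∠LRH = 132.7° gives RH at 48.8° from the x-axis; with |RH| = 12.5, H = (17.3, -1.73). ∠RHU = 96.5° gives HU at 132° from the x-axis; with |HU| = 17.7, U = (5.42, 11.4). ∠HUJ = 76.8° gives UJ at -124° from the x-axis; with |UJ| = 9.1, J = (0.262, 3.86). ∠UJV = 44.6° gives JV at 10.9° from the x-axis; with |JV| = 23.3, V = (23.1, 8.26). ∠JVS = 111.7° gives VS at 79.2° from the x-axis; with |VS| = 29.3, S = (28.6, 37.0). Then |LS| = |S − L| = 57.0.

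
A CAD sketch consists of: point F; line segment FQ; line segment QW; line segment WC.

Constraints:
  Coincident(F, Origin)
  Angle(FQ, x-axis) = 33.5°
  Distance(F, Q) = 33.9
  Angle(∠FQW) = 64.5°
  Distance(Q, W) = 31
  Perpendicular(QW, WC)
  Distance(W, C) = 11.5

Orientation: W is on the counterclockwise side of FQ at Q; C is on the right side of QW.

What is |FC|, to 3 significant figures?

45.2

∠FQW = 64.5°, so QW runs at 33.5° + (180° − 64.5°) = 149° from the x-axis; with |QW| = 31.0, W = Q + 31.0·(cos 149°, sin 149°) = (1.70, 34.7). QW is perpendicular to WC; with |WC| = 11.5 on the right of QW, C = W + 11.5·(0.515, 0.857) = (7.62, 44.5). Then |FC| = |C − F| = 45.2.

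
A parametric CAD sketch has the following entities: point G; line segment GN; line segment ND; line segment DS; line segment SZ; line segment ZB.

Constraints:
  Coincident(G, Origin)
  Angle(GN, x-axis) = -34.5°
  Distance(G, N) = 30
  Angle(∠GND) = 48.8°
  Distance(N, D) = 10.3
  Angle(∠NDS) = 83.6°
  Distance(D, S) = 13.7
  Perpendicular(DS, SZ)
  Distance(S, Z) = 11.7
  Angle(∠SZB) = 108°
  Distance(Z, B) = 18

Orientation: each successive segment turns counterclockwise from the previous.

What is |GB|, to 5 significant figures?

38.293

G is at the origin; GN runs at -34.5° with length 30.0, so N = (24.724, -16.992). ∠GND = 48.8° gives ND at 96.700° from the x-axis; with |ND| = 10.3, D = (23.522, -6.7625). ∠NDS = 83.6° gives DS at -166.90° from the x-axis; with |DS| = 13.7, S = (10.179, -9.8677). The perpendicularity gives SZ at right angles to DS, so SZ runs at -76.900°; with |SZ| = 11.7, Z = (12.830, -21.263). ∠SZB = 108.0° gives ZB at -4.9000° from the x-axis; with |ZB| = 18.0, B = (30.765, -22.801). Then |GB| = |B − G| = 38.293.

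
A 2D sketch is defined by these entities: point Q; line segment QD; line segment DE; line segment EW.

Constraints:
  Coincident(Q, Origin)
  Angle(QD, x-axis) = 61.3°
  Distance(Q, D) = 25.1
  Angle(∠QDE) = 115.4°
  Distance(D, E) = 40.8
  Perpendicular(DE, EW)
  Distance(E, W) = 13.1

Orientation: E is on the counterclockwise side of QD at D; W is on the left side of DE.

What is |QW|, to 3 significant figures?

52.4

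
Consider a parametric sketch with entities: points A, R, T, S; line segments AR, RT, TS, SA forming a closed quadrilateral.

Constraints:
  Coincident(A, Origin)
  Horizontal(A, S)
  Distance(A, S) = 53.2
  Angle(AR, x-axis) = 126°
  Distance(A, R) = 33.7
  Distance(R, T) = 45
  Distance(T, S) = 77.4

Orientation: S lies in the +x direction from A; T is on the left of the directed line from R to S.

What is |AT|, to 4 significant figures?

63.23

Checks: |RT| = 45.00 ✓; |TS| = 77.40 ✓.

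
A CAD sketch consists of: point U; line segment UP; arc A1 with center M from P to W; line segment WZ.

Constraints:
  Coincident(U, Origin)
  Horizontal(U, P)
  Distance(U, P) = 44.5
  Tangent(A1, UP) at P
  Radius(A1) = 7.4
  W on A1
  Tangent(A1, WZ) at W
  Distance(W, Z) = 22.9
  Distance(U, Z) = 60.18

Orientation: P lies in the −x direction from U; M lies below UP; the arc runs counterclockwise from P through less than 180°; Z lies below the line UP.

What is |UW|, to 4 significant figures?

52.42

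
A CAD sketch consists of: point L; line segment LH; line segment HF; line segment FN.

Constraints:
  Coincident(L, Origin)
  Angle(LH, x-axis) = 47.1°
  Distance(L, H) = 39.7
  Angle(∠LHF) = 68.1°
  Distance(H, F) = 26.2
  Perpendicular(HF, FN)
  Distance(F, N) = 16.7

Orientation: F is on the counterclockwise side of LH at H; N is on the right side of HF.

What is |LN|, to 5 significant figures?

54.734

∠LHF = 68.1°, so HF runs at 47.1° + (180° − 68.1°) = 159.00° from the x-axis; with |HF| = 26.2, F = H + 26.2·(cos 159.00°, sin 159.00°) = (2.5648, 38.471). HF ⟂ FN; with |FN| = 16.7 on the right of HF, N = F + 16.7·(0.35837, 0.93358) = (8.5496, 54.062). Then |LN| = |N − L| = 54.734.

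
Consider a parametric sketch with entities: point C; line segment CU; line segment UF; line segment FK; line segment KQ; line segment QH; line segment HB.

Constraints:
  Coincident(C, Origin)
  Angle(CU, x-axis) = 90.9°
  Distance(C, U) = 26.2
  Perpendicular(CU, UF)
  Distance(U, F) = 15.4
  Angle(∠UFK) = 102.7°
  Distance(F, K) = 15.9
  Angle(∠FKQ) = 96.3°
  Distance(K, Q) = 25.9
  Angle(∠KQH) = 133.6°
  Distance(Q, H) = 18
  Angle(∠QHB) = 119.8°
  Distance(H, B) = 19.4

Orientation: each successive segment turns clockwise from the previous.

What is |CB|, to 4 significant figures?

37.37

C is at the origin; CU runs at 90.9° with length 26.2, so U = (-0.4115, 26.20). CU ⟂ UF, so UF runs at 0.9000°; with |UF| = 15.4, F = (14.99, 26.44). ∠UFK = 102.7° gives FK at -76.40° from the x-axis; with |FK| = 15.9, K = (18.73, 10.98). ∠FKQ = 96.3° gives KQ at -160.1° from the x-axis; with |KQ| = 25.9, Q = (-5.628, 2.169). ∠KQH = 133.6° gives QH at 153.5° from the x-axis; with |QH| = 18.0, H = (-21.74, 10.20). ∠QHB = 119.8° gives HB at 93.30° from the x-axis; with |HB| = 19.4, B = (-22.85, 29.57). Then |CB| = |B − C| = 37.37.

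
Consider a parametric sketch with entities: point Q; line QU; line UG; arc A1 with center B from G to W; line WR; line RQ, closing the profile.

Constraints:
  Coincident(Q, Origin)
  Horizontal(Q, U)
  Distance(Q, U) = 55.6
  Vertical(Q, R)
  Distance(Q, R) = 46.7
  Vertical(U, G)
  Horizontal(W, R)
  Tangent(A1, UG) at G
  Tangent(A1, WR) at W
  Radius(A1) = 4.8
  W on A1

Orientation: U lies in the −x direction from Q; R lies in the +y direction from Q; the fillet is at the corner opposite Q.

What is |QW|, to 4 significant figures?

69.00

The virtual corner opposite Q is at (-55.60, 46.70). Since A1 is tangent to UG there, BG ⟂ UG and A1 meets WR tangentially, so BW is at right angles to WR, with radius 4.8, so the center B sits 4.8 in from both sides at B = (-50.80, 41.90). That places the tangent points at G = (-55.60, 41.90) on UG and W = (-50.80, 46.70) on WR. Then |QW| = |W − Q| = 69.00.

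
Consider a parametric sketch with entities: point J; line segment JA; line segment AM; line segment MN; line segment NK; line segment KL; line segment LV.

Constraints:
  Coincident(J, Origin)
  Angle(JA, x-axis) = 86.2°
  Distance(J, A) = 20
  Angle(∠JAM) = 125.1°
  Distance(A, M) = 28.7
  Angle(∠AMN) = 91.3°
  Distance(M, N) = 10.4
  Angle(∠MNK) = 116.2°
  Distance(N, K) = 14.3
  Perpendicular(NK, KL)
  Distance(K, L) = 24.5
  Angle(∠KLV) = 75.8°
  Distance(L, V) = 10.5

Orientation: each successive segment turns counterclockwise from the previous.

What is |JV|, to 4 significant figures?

35.54

J is at the origin; JA runs at 86.2° with length 20.0, so A = (1.325, 19.96). ∠JAM = 125.1° gives AM at 141.1° from the x-axis; with |AM| = 28.7, M = (-21.01, 37.98). ∠AMN = 91.3° gives MN at -130.2° from the x-axis; with |MN| = 10.4, N = (-27.72, 30.04). ∠MNK = 116.2° gives NK at -66.40° from the x-axis; with |NK| = 14.3, K = (-22.00, 16.93). NK is perpendicular to KL, so KL runs at 23.60°; with |KL| = 24.5, L = (0.4530, 26.74). ∠KLV = 75.8° gives LV at 127.8° from the x-axis; with |LV| = 10.5, V = (-5.983, 35.04). Then |JV| = |V − J| = 35.54.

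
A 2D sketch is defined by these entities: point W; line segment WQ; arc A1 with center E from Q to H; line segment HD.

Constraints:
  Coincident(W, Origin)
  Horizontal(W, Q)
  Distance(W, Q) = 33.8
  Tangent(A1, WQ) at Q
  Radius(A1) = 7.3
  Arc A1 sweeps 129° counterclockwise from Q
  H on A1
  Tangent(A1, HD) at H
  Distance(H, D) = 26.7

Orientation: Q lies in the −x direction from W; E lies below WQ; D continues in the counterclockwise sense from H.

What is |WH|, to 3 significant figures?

41.2

W is at the origin; W and Q share the same y with |WQ| = 33.8 and Q on the −x side, so Q = (-33.8, 0.00). The tangent condition forces EQ to be normal to WQ, so E = Q + (0, -7.3) = (-33.8, -7.30). On A1, Q sits at bearing 90° from E; a 129° counterclockwise sweep puts H at bearing 219°, so H = E + 7.3·(cos 219°, sin 219°) = (-39.5, -11.9). Then |WH| = |H − W| = 41.2.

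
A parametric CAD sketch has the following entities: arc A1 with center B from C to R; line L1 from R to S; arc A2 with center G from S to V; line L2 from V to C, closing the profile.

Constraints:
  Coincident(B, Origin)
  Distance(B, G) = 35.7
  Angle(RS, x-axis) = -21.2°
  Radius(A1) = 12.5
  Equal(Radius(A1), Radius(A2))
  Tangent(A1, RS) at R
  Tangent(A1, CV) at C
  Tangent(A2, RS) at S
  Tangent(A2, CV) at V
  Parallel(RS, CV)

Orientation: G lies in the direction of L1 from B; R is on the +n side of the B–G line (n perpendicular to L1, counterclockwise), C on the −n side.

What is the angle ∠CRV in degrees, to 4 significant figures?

55.00°

The slot axis is L1's direction at -21.2°, so u = (cos -21.2°, sin -21.2°) = (0.9323, -0.3616) and n = (−sin -21.2°, cos -21.2°) = (0.3616, 0.9323). B is at the origin and G lies 35.7 along u from B, so G = 35.7·u = (33.28, -12.91). Tangency of A1 to both parallel lines with radius 12.5 puts R and C at B ± 12.5·n: R = (4.520, 11.65), C = (-4.520, -11.65). Equal radii place S and V the same way about G: S = G + 12.5·n = (37.80, -1.256), V = G − 12.5·n = (28.76, -24.56). Then cos ∠CRV = RC·RV / (|RC||RV|), giving 55.00°.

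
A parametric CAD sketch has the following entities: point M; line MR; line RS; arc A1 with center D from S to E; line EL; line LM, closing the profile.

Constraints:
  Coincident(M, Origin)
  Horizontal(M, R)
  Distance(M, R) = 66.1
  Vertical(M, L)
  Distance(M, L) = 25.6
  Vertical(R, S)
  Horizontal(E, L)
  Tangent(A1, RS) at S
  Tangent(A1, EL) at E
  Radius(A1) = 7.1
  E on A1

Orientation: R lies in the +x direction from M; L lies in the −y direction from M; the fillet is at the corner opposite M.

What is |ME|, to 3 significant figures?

64.3

The virtual corner opposite M is at (66.1, -25.6). Tangency of A1 to RS means the radius DS is perpendicular to RS and since A1 is tangent to EL there, DE ⟂ EL, with radius 7.1, so the center D sits 7.1 in from both sides at D = (59.0, -18.5). That places the tangent points at S = (66.1, -18.5) on RS and E = (59.0, -25.6) on EL. Then |ME| = |E − M| = 64.3.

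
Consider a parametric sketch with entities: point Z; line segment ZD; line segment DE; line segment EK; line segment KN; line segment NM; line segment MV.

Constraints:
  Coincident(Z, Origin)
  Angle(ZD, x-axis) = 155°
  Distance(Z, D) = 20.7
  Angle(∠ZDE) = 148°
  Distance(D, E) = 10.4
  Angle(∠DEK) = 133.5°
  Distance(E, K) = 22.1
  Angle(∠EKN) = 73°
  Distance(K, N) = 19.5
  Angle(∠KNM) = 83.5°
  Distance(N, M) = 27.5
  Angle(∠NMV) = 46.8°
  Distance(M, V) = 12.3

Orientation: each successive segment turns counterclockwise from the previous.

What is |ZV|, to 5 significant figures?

28.548

∠KNM = 83.5° gives NM at 77.000° from the x-axis; with |NM| = 27.5, M = (-17.661, 10.001). ∠NMV = 46.8° gives MV at -149.80° from the x-axis; with |MV| = 12.3, V = (-28.292, 3.8143). Then |ZV| = |V − Z| = 28.548.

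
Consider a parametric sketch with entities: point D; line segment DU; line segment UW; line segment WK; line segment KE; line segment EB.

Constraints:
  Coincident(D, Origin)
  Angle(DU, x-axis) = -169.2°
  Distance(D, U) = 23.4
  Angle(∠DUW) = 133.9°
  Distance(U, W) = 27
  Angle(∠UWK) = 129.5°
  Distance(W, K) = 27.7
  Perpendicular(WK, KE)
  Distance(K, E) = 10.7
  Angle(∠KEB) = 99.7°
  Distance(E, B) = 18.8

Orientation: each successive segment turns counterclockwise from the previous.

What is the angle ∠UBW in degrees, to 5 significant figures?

71.341°

D is at the origin; DU runs at -169.2° with length 23.4, so U = (-22.986, -4.3847). ∠DUW = 133.9° gives UW at -123.10° from the x-axis; with |UW| = 27.0, W = (-37.730, -27.003). ∠UWK = 129.5° gives WK at -72.600° from the x-axis; with |WK| = 27.7, K = (-29.447, -53.436). WK ⟂ KE, so KE runs at 17.400°; with |KE| = 10.7, E = (-19.236, -50.236). ∠KEB = 99.7° gives EB at 97.700° from the x-axis; with |EB| = 18.8, B = (-21.755, -31.605). Then cos ∠UBW = BU·BW / (|BU||BW|), giving 71.341°.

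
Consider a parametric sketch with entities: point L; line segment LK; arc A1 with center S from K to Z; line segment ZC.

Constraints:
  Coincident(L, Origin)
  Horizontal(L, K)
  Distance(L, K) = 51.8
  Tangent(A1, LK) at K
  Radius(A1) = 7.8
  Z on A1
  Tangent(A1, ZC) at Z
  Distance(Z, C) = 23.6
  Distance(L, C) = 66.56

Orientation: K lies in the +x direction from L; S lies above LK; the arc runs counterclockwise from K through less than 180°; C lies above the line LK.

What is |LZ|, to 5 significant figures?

60.148

Checks: L = (0.00, 0.00) ✓; |SZ| = 7.800 ✓; ∠(SZ, ZC) = 90.00° ✓; |ZC| = 23.60 ✓; |LC| = 66.56 ✓.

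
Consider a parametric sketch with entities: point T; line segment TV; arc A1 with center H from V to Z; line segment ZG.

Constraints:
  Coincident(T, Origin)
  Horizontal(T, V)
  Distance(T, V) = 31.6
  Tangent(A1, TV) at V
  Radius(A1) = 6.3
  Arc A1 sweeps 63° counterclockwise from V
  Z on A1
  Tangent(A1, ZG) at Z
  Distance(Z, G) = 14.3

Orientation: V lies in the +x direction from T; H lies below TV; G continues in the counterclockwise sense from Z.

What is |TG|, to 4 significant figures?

25.34

T is at the origin; T and V share the same y with |TV| = 31.6 and V on the +x side, so V = (31.60, 0.000). A1 meets TV tangentially, so HV is at right angles to TV, so H = V + (0, -6.3) = (31.60, -6.300). On A1, V sits at bearing 90° from H; a 63° counterclockwise sweep puts Z at bearing 153°, so Z = H + 6.3·(cos 153°, sin 153°) = (25.99, -3.440). The tangent condition forces HZ to be normal to ZG, so ZG runs along (−sin 153°, cos 153°); with |ZG| = 14.3, G = (19.49, -16.18). Then |TG| = |G − T| = 25.34.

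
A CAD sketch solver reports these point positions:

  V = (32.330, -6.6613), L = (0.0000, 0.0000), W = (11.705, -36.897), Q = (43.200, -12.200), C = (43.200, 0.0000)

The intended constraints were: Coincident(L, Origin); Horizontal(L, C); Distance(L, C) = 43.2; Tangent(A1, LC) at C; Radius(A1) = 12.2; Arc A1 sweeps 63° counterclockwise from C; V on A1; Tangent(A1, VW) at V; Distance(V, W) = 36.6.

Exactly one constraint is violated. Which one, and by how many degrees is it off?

Tangent(A1, VW) at V — off by 7.30°.

L = (0.00, 0.00) ✓; L.y = 0.00, C.y = 0.00 ✓; |LC| = 43.20 ✓; ∠(QC, CL) = 90.00° ✓; |QC| = 12.20 ✓; bearing(Q→V) − bearing(Q→C) = 63.00° ✓; |QV| = 12.20 ✓; ∠(QV, VW) = 97.30° ✗; |VW| = 36.60 ✓.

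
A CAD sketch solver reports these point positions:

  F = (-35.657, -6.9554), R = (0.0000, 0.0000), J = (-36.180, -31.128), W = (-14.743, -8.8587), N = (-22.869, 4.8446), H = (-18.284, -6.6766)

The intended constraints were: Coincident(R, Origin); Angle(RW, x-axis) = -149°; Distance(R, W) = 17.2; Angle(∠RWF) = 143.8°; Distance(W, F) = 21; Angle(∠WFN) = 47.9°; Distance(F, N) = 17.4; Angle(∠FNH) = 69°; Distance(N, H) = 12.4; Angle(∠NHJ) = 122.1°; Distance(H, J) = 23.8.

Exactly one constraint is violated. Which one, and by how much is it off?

Distance(H, J) = 23.8 — off by 6.50.

R = (0.00, 0.00) ✓; RW at -149.0° ✓; |RW| = 17.20 ✓; ∠RWF = 143.8° ✓; |WF| = 21.00 ✓; ∠WFN = 47.90° ✓; |FN| = 17.40 ✓; ∠FNH = 69.00° ✓; |NH| = 12.40 ✓; ∠NHJ = 122.1° ✓; |HJ| = 30.30 ✗.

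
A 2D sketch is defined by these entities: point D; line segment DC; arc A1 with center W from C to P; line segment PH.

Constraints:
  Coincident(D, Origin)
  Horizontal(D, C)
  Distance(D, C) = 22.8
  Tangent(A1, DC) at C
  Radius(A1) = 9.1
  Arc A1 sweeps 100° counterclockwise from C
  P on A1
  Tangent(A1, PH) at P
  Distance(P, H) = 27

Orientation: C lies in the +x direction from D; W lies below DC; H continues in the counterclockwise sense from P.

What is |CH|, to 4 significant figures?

37.51

D is at the origin; DC is horizontal with |DC| = 22.8 and C on the +x side, so C = (22.80, 0.000). Since A1 is tangent to DC there, WC ⟂ DC, so W = C + (0, -9.1) = (22.80, -9.100). On A1, C sits at bearing 90° from W; a 100° counterclockwise sweep puts P at bearing 190°, so P = W + 9.1·(cos 190°, sin 190°) = (13.84, -10.68). The tangent condition forces WP to be normal to PH, so PH runs along (−sin 190°, cos 190°); with |PH| = 27.0, H = (18.53, -37.27). Then |CH| = |H − C| = 37.51.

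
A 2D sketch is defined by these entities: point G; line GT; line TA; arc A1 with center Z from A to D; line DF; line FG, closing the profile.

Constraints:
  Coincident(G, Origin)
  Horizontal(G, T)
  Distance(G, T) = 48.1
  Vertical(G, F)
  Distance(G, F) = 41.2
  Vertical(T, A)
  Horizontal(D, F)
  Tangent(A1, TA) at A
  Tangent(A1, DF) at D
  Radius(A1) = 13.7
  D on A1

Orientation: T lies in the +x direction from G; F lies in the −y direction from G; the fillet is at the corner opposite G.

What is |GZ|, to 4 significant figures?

44.04

G is at the origin; GT is horizontal with |GT| = 48.1 and T on the +x side, so T = (48.10, 0.000). GF is vertical with |GF| = 41.2 and F on the −y side, so F = (0.000, -41.20). The virtual corner opposite G is at (48.10, -41.20). The tangent condition forces ZA to be normal to TA and tangency of A1 to DF means the radius ZD is perpendicular to DF, with radius 13.7, so the center Z sits 13.7 in from both sides at Z = (34.40, -27.50). Then |GZ| = |Z − G| = 44.04.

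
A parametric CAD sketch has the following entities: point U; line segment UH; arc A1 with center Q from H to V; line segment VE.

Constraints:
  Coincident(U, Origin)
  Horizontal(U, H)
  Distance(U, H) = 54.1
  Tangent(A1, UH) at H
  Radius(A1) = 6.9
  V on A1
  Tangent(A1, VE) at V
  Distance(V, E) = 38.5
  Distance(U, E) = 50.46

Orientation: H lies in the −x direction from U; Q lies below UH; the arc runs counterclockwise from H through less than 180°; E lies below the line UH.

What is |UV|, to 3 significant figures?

60.2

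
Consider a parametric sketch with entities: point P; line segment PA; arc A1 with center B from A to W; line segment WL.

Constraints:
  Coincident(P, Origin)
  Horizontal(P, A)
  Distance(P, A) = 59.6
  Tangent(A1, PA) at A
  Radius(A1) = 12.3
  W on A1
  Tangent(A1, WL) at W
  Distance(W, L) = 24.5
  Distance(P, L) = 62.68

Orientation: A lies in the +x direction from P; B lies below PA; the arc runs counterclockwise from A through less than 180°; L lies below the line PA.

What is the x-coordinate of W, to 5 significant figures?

47.366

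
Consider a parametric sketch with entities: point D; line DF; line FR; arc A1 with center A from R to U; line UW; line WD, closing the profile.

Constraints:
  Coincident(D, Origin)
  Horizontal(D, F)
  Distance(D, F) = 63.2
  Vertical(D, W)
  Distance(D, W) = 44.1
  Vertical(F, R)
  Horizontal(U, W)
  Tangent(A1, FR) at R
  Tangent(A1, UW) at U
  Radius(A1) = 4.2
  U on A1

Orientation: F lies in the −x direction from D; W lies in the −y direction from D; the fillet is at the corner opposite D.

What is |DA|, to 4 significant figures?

71.23

D is at the origin; DF is horizontal with |DF| = 63.2 and F on the −x side, so F = (-63.20, 0.000). DW is vertical with |DW| = 44.1 and W on the −y side, so W = (0.000, -44.10). The virtual corner opposite D is at (-63.20, -44.10). Since A1 is tangent to FR there, AR ⟂ FR and tangency of A1 to UW means the radius AU is perpendicular to UW, with radius 4.2, so the center A sits 4.2 in from both sides at A = (-59.00, -39.90). Then |DA| = |A − D| = 71.23.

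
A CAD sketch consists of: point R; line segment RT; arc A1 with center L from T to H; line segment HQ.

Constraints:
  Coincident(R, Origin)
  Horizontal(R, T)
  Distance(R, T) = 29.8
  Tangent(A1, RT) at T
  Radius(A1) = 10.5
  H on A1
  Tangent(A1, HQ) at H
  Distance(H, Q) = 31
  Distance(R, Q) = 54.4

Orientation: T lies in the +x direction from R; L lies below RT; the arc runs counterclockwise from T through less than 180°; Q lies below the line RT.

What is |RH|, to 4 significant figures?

25.16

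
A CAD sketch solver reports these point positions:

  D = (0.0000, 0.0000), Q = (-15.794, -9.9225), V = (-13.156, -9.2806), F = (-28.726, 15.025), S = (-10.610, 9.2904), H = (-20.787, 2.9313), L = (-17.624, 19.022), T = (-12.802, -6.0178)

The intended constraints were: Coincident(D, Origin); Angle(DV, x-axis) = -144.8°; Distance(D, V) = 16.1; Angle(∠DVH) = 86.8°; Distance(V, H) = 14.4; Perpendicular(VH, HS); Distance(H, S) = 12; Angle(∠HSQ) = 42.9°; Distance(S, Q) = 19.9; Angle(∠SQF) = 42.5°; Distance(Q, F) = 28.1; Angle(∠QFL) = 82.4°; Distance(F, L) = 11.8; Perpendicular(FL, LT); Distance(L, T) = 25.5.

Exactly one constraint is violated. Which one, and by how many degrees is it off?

Perpendicular(FL, LT) — off by 8.90°.

D = (0.00, 0.00) ✓; DV at -144.8° ✓; |DV| = 16.10 ✓; ∠DVH = 86.80° ✓; |VH| = 14.40 ✓; ∠(VH, HS) = 90.00° ✓; |HS| = 12.00 ✓; ∠HSQ = 42.90° ✓; |SQ| = 19.90 ✓; ∠SQF = 42.50° ✓; |QF| = 28.10 ✓; ∠QFL = 82.40° ✓; |FL| = 11.80 ✓; ∠(FL, LT) = 98.90° ✗; |LT| = 25.50 ✓.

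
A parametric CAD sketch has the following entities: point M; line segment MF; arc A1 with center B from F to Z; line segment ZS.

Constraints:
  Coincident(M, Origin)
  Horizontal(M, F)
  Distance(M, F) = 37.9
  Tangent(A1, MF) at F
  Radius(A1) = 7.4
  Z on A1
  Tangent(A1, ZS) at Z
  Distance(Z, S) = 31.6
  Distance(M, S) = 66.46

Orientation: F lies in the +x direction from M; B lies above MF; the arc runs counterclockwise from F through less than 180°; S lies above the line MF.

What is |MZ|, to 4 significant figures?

44.87

M is at the origin; M and F share the same y with |MF| = 37.9 and F on the +x side, so F = (37.90, 0.000). Tangency of A1 to MF means the radius BF is perpendicular to MF, so B = F + (0, 7.4) = (37.90, 7.400). Since BZ ⟂ ZS (tangency), |BS| = √(7.4² + 31.6²) = 32.45 regardless of where Z sits on A1. So S lies on both circle(M, 66.46) and circle(B, 32.45); the above-MF intersection is S = (57.56, 33.22). Z is the foot of the tangent from S: Z = (44.65, 4.378).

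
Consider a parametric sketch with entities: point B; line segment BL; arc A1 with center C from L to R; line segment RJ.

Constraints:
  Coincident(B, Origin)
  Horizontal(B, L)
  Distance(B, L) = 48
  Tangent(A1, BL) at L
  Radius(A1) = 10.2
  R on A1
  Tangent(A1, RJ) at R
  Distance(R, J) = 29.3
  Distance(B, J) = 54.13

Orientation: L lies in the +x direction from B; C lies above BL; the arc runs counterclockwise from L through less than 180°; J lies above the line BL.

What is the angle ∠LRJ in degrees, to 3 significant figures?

115°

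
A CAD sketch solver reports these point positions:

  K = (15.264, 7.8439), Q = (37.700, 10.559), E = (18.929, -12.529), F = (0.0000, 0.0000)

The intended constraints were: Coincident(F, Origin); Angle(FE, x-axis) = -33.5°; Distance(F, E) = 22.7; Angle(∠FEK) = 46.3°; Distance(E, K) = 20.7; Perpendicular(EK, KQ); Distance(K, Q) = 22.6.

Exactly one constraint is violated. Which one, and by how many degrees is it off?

Perpendicular(EK, KQ) — off by 3.30°.

F = (0.00, 0.00) ✓; FE at -33.50° ✓; |FE| = 22.70 ✓; ∠FEK = 46.30° ✓; |EK| = 20.70 ✓; ∠(EK, KQ) = 93.30° ✗; |KQ| = 22.60 ✓.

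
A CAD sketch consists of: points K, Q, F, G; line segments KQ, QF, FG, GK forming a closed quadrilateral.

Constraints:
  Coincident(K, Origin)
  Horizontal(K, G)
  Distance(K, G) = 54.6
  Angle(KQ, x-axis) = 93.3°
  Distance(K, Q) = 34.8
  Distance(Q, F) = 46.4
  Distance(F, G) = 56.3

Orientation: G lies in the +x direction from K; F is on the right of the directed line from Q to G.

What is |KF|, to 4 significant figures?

11.64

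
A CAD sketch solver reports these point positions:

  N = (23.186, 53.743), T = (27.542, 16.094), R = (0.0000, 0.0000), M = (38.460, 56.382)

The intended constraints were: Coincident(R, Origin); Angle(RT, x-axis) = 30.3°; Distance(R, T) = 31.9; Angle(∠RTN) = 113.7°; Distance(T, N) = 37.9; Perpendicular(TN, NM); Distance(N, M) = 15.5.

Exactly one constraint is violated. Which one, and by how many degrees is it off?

Perpendicular(TN, NM) — off by 3.20°.

R = (0.00, 0.00) ✓; RT at 30.30° ✓; |RT| = 31.90 ✓; ∠RTN = 113.7° ✓; |TN| = 37.90 ✓; ∠(TN, NM) = 86.80° ✗; |NM| = 15.50 ✓.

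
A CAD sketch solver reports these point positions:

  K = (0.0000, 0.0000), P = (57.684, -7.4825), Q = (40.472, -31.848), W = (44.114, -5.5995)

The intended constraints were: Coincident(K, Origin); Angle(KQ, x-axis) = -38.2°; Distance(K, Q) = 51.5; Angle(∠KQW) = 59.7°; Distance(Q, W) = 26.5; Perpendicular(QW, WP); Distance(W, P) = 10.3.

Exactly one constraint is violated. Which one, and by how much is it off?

Distance(W, P) = 10.3 — off by 3.40.

K = (0.00, 0.00) ✓; KQ at -38.20° ✓; |KQ| = 51.50 ✓; ∠KQW = 59.70° ✓; |QW| = 26.50 ✓; ∠(QW, WP) = 90.00° ✓; |WP| = 13.70 ✗.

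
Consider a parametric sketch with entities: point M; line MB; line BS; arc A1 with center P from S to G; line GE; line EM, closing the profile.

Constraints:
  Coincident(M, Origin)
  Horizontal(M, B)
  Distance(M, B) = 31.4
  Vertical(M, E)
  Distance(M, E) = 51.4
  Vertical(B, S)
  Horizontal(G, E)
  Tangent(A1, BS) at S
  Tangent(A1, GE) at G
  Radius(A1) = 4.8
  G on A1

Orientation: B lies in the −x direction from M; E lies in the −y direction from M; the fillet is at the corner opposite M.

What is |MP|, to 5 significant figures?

53.657

M is at the origin; M and B share the same y with |MB| = 31.4 and B on the −x side, so B = (-31.400, 0.0000). ME is vertical with |ME| = 51.4 and E on the −y side, so E = (0.0000, -51.400). The virtual corner opposite M is at (-31.400, -51.400). A1 meets BS tangentially, so PS is at right angles to BS and A1 meets GE tangentially, so PG is at right angles to GE, with radius 4.8, so the center P sits 4.8 in from both sides at P = (-26.600, -46.600). Then |MP| = |P − M| = 53.657.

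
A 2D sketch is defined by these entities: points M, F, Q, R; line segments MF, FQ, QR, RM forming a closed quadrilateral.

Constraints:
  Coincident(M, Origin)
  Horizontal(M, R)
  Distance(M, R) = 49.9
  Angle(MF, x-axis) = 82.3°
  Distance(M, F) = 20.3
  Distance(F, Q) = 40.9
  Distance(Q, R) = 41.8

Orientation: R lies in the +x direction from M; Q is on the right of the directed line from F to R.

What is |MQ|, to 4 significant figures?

23.38

M is at the origin; M and R share the same y with |MR| = 49.9 and R in +x, so R = (49.9, 0). MF runs at 82.3° with |MF| = 20.3, so F = (2.720, 20.12). Q is determined by |FQ| = 40.9 and |QR| = 41.8 together: it lies at the intersection of circle(F, 40.9) and circle(R, 41.8). With |FR| = 51.29, the foot of the radical line on FR is 24.92 from F and the perpendicular offset is √(40.9² − 24.92²) = 32.43. Taking the right-of-FR solution: Q = (12.92, -19.49).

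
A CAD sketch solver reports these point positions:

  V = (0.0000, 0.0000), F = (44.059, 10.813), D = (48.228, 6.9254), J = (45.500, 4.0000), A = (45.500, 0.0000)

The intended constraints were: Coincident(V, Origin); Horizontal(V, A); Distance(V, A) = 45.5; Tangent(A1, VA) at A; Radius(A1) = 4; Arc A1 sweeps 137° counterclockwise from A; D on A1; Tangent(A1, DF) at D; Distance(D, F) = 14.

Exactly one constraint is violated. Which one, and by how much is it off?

Distance(D, F) = 14 — off by 8.30.

V = (0.00, 0.00) ✓; V.y = 0.00, A.y = 0.00 ✓; |VA| = 45.50 ✓; ∠(JA, AV) = 90.00° ✓; |JA| = 4.000 ✓; bearing(J→D) − bearing(J→A) = 137.0° ✓; |JD| = 4.000 ✓; ∠(JD, DF) = 90.00° ✓; |DF| = 5.700 ✗.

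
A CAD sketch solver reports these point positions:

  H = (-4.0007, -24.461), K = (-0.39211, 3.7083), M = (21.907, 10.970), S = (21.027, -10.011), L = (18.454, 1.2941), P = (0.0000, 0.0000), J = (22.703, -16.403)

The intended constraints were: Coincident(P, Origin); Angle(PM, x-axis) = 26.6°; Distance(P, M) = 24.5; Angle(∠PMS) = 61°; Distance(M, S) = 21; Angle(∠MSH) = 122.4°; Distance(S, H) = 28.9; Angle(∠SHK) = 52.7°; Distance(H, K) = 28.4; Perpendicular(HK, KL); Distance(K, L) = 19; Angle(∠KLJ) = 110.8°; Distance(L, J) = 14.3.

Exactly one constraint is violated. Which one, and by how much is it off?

Distance(L, J) = 14.3 — off by 3.90.

P = (0.00, 0.00) ✓; PM at 26.60° ✓; |PM| = 24.50 ✓; ∠PMS = 61.00° ✓; |MS| = 21.00 ✓; ∠MSH = 122.4° ✓; |SH| = 28.90 ✓; ∠SHK = 52.70° ✓; |HK| = 28.40 ✓; ∠(HK, KL) = 90.00° ✓; |KL| = 19.00 ✓; ∠KLJ = 110.8° ✓; |LJ| = 18.20 ✗.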